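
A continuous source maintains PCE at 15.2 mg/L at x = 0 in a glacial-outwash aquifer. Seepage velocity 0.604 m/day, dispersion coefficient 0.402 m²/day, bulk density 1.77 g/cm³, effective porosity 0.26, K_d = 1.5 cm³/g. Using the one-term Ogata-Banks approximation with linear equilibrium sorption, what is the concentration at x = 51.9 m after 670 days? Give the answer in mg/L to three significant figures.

Retardation factor R = 1 + ρ_b·K_d/n = 1 + 1.77 × 1.5/0.26 = 11.21.
Sorption retards both mechanisms: v_R = v/R = 0.05388 m/day, D_R = D/R = 0.03586 m²/day.
v_R·t = 0.05388 × 670 = 36.0996 m; 2√(D_R t) = 9.803 m; argument = (51.9 − 36.0996)/9.803 = 1.612.
C = C₀ × ½·erfc(1.612) = 15.2 × 0.01131 = 0.172 mg/L.

0.172 mg/L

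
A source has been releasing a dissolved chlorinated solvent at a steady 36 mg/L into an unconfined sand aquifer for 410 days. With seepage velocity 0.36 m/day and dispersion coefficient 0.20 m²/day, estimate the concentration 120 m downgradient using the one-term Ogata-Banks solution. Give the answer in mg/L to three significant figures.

35.4 mg/L

For a continuous step input, C/C₀ ≈ ½·erfc((x−vt)/(2√(Dt))).
vt = 0.36 × 410 = 147.6 m and 2√(Dt) = 2√(0.20 × 410) = 18.11 m.
Argument (x−vt)/(2√(Dt)) = (120 − 147.6)/18.11 = -1.524; ½·erfc(-1.524) = 0.9844.
C = 36 × 0.9844 = 35.4 mg/L.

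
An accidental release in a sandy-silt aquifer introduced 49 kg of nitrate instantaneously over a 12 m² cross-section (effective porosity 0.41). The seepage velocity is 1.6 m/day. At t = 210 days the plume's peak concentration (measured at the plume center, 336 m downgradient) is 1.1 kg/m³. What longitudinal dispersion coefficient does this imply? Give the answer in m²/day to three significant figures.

0.0311 m²/day

At the plume center C_max = M/(n_e·A·√(4πDt)), so D = M²/(4πt·(n_e·A·C_max)²).
n_e·A·C_max = 0.41 × 12 × 1.1 = 5.412 kg/m.
D = 49²/(4π × 210 × 5.412²) = 0.0311 m²/day.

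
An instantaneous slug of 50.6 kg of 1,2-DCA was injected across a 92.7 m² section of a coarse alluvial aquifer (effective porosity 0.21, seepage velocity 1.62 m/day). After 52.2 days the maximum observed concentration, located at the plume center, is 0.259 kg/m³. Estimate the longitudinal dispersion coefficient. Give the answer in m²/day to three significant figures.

0.154 m²/day

At the plume center C_max = M/(n_e·A·√(4πDt)), so D = M²/(4πt·(n_e·A·C_max)²).
n_e·A·C_max = 0.21 × 92.7 × 0.259 = 5.042 kg/m.
D = 50.6²/(4π × 52.2 × 5.042²) = 0.154 m²/day.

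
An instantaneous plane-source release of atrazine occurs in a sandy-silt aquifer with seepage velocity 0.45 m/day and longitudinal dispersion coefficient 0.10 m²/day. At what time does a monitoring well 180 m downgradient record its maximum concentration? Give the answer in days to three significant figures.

400 days

For the 1D instantaneous-source solution, setting ∂C/∂t = 0 at fixed x gives v²t² + 2Dt − x² = 0, so t = (√(D² + v²x²) − D)/v².
√(D² + v²x²) = √(0.10² + 0.45² × 180²) = 81.00; v² = 0.2025.
t = (81.00 − 0.10)/0.2025 = 400 days (vs. the pure-advection estimate x/v = 400 d).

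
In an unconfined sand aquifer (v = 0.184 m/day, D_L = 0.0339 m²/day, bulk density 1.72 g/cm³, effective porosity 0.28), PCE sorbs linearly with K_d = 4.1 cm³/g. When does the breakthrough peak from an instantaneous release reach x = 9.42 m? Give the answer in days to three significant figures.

1310 days

Retardation factor R = 1 + ρ_b·K_d/n = 1 + 1.72 × 4.1/0.28 = 26.19.
Sorption retards both mechanisms: v_R = v/R = 0.007026 m/day, D_R = D/R = 0.001294 m²/day.
Peak time from v_R²t² + 2D_R t − x² = 0: t = (√(D_R² + v_R²x²) − D_R)/v_R².
√(D_R² + v_R²x²) = √(0.001294² + 0.007026² × 9.42²) = 0.06620; v_R² = 4.936e-05.
t = (0.06620 − 0.001294)/4.936e-05 = 1310 days.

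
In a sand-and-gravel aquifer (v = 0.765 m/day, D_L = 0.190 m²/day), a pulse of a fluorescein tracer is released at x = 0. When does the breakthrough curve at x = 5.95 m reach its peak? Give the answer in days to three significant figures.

For the 1D instantaneous-source solution, setting ∂C/∂t = 0 at fixed x gives v²t² + 2Dt − x² = 0, so t = (√(D² + v²x²) − D)/v².
√(D² + v²x²) = √(0.190² + 0.765² × 5.95²) = 4.556; v² = 0.585225.
t = (4.556 − 0.190)/0.585225 = 7.46 days (vs. the pure-advection estimate x/v = 7.78 d).

7.46 days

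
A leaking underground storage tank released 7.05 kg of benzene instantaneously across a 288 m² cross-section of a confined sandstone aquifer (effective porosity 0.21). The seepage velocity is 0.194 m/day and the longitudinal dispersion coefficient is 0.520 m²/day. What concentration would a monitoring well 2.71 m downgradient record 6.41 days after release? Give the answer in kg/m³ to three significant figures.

For an instantaneous plane source, C(x,t) = M/(n_e·A·√(4πDt)) · exp(−(x−vt)²/(4Dt)), with n_e·A the pore (flow) area.
Plume center vt = 0.194 × 6.41 = 1.24354 m, so the well at 2.71 m is 1.46646 m downgradient of the peak.
√(4πDt) = 6.472 m, giving peak height M/(n_e·A·√(4πDt)) = 7.05/(0.21 × 288 × 6.472) = 0.01801 kg/m³.
(x−vt)²/(4Dt) = (1.46646)²/(4 × 0.520 × 6.41) = 0.1613; exp(−0.1613) = 0.8510.
C = 0.01801 × 0.8510 = 0.0153 kg/m³.

0.0153 kg/m³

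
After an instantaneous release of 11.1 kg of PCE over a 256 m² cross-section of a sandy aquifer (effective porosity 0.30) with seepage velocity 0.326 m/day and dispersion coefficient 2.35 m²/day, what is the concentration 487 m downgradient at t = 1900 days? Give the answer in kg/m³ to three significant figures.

For an instantaneous plane source, C(x,t) = M/(n_e·A·√(4πDt)) · exp(−(x−vt)²/(4Dt)), with n_e·A the pore (flow) area.
Plume center vt = 0.326 × 1900 = 619.4 m, so the well at 487 m is 132.4 m upgradient of the peak.
√(4πDt) = 236.9 m, giving peak height M/(n_e·A·√(4πDt)) = 11.1/(0.30 × 256 × 236.9) = 0.0006101 kg/m³.
(x−vt)²/(4Dt) = (-132.4)²/(4 × 2.35 × 1900) = 0.9815; exp(−0.9815) = 0.3747.
C = 0.0006101 × 0.3747 = 0.000229 kg/m³.

0.000229 kg/m³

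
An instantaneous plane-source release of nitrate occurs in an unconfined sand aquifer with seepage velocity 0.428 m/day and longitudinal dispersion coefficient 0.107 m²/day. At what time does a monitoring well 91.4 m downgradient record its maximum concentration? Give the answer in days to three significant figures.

213 days

For the 1D instantaneous-source solution, setting ∂C/∂t = 0 at fixed x gives v²t² + 2Dt − x² = 0, so t = (√(D² + v²x²) − D)/v².
√(D² + v²x²) = √(0.107² + 0.428² × 91.4²) = 39.12; v² = 0.183184.
t = (39.12 − 0.107)/0.183184 = 213 days (vs. the pure-advection estimate x/v = 214 d).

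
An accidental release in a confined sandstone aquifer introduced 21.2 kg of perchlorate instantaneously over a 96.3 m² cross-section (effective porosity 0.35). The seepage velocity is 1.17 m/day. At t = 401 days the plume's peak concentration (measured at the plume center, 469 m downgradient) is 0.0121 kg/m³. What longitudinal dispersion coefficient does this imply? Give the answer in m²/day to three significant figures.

0.536 m²/day

At the plume center C_max = M/(n_e·A·√(4πDt)), so D = M²/(4πt·(n_e·A·C_max)²).
n_e·A·C_max = 0.35 × 96.3 × 0.0121 = 0.4078 kg/m.
D = 21.2²/(4π × 401 × 0.4078²) = 0.536 m²/day.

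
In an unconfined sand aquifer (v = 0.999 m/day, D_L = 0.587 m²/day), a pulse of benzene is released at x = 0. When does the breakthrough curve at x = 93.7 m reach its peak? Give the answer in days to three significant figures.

For the 1D instantaneous-source solution, setting ∂C/∂t = 0 at fixed x gives v²t² + 2Dt − x² = 0, so t = (√(D² + v²x²) − D)/v².
√(D² + v²x²) = √(0.587² + 0.999² × 93.7²) = 93.61; v² = 0.998001.
t = (93.61 − 0.587)/0.998001 = 93.2 days (vs. the pure-advection estimate x/v = 93.8 d).

93.2 days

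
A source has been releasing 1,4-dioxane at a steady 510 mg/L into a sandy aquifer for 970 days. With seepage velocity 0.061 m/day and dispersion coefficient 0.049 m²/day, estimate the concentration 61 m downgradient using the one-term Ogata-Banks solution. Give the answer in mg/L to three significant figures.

For a continuous step input, C/C₀ ≈ ½·erfc((x−vt)/(2√(Dt))).
vt = 0.061 × 970 = 59.17 m and 2√(Dt) = 2√(0.049 × 970) = 13.79 m.
Argument (x−vt)/(2√(Dt)) = (61 − 59.17)/13.79 = 0.1327; ½·erfc(0.1327) = 0.4256.
C = 510 × 0.4256 = 217 mg/L.

217 mg/L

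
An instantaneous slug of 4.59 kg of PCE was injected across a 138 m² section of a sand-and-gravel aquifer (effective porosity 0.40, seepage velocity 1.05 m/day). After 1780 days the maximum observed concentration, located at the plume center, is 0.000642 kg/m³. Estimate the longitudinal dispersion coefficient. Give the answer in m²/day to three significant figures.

At the plume center C_max = M/(n_e·A·√(4πDt)), so D = M²/(4πt·(n_e·A·C_max)²).
n_e·A·C_max = 0.40 × 138 × 0.000642 = 0.03544 kg/m.
D = 4.59²/(4π × 1780 × 0.03544²) = 0.750 m²/day.

0.750 m²/day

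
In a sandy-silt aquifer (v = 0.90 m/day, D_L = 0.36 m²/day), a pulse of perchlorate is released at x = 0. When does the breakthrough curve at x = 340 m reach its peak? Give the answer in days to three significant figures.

377 days

For the 1D instantaneous-source solution, setting ∂C/∂t = 0 at fixed x gives v²t² + 2Dt − x² = 0, so t = (√(D² + v²x²) − D)/v².
√(D² + v²x²) = √(0.36² + 0.90² × 340²) = 306.0; v² = 0.81.
t = (306.0 − 0.36)/0.81 = 377 days (vs. the pure-advection estimate x/v = 378 d).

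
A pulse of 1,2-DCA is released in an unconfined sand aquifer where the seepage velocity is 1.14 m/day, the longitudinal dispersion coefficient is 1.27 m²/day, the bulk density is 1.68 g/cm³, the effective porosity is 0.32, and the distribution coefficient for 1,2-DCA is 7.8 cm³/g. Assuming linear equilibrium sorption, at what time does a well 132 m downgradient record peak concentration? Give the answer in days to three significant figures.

4820 days

Retardation factor R = 1 + ρ_b·K_d/n = 1 + 1.68 × 7.8/0.32 = 41.95.
Sorption retards both mechanisms: v_R = v/R = 0.02718 m/day, D_R = D/R = 0.03027 m²/day.
Peak time from v_R²t² + 2D_R t − x² = 0: t = (√(D_R² + v_R²x²) − D_R)/v_R².
√(D_R² + v_R²x²) = √(0.03027² + 0.02718² × 132²) = 3.588; v_R² = 0.0007388.
t = (3.588 − 0.03027)/0.0007388 = 4820 days.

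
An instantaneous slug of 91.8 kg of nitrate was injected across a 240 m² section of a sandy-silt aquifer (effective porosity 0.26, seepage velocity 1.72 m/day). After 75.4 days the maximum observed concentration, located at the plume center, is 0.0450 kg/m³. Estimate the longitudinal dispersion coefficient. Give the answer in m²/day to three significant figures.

1.13 m²/day

At the plume center C_max = M/(n_e·A·√(4πDt)), so D = M²/(4πt·(n_e·A·C_max)²).
n_e·A·C_max = 0.26 × 240 × 0.0450 = 2.808 kg/m.
D = 91.8²/(4π × 75.4 × 2.808²) = 1.13 m²/day.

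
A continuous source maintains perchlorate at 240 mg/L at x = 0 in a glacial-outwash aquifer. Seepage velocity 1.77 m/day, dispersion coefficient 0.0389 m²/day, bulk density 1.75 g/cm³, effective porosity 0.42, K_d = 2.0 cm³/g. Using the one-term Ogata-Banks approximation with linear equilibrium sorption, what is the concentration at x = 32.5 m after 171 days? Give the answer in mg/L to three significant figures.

Retardation factor R = 1 + ρ_b·K_d/n = 1 + 1.75 × 2.0/0.42 = 9.333.
Sorption retards both mechanisms: v_R = v/R = 0.1896 m/day, D_R = D/R = 0.004168 m²/day.
v_R·t = 0.1896 × 171 = 32.4216 m; 2√(D_R t) = 1.688 m; argument = (32.5 − 32.4216)/1.688 = 0.04645.
C = C₀ × ½·erfc(0.04645) = 240 × 0.4738 = 114 mg/L.

114 mg/L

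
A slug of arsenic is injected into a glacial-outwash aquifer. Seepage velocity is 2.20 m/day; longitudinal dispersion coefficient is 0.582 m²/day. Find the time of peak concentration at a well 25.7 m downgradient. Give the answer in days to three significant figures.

For the 1D instantaneous-source solution, setting ∂C/∂t = 0 at fixed x gives v²t² + 2Dt − x² = 0, so t = (√(D² + v²x²) − D)/v².
√(D² + v²x²) = √(0.582² + 2.20² × 25.7²) = 56.54; v² = 4.84.
t = (56.54 − 0.582)/4.84 = 11.6 days (vs. the pure-advection estimate x/v = 11.7 d).

11.6 days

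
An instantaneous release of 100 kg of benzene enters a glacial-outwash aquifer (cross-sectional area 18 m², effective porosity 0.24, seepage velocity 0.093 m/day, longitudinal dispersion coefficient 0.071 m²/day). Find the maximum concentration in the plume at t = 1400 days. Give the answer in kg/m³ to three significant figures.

The peak of an instantaneous 1D plume sits at x = vt; there the Gaussian factor is 1 and C_max = M/(n_e·A·√(4πDt)), where n_e·A is the pore area the mass is dissolved in.
√(4πDt) = √(4π × 0.071 × 1400) = 35.34 m, so C_max = 100/(0.24 × 18 × 35.34) = 0.655 kg/m³.

0.655 kg/m³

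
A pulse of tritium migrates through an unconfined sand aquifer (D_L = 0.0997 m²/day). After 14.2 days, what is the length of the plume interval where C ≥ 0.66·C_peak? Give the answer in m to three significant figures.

3.07 m

The plume is Gaussian with σ = √(2Dt) = √(2 × 0.0997 × 14.2) = 1.683 m.
C/C_peak = exp(−Δx²/(2σ²)) = 0.66 ⇒ Δx = σ·√(−2 ln 0.66) = 1.683 × 0.9116 = 1.534 m.
Width = 2Δx = 3.07 m.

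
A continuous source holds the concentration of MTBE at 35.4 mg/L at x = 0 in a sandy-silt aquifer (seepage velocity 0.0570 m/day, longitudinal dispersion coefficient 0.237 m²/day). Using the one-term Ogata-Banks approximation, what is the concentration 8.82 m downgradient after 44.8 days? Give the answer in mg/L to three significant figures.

3.08 mg/L

For a continuous step input, C/C₀ ≈ ½·erfc((x−vt)/(2√(Dt))).
vt = 0.0570 × 44.8 = 2.5536 m and 2√(Dt) = 2√(0.237 × 44.8) = 6.517 m.
Argument (x−vt)/(2√(Dt)) = (8.82 − 2.5536)/6.517 = 0.9615; ½·erfc(0.9615) = 0.08695.
C = 35.4 × 0.08695 = 3.08 mg/L.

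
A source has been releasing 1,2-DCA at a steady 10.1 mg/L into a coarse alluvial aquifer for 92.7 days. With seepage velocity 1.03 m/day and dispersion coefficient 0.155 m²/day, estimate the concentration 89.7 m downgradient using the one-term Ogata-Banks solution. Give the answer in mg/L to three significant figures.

8.68 mg/L

For a continuous step input, C/C₀ ≈ ½·erfc((x−vt)/(2√(Dt))).
vt = 1.03 × 92.7 = 95.481 m and 2√(Dt) = 2√(0.155 × 92.7) = 7.581 m.
Argument (x−vt)/(2√(Dt)) = (89.7 − 95.481)/7.581 = -0.7626; ½·erfc(-0.7626) = 0.8596.
C = 10.1 × 0.8596 = 8.68 mg/L.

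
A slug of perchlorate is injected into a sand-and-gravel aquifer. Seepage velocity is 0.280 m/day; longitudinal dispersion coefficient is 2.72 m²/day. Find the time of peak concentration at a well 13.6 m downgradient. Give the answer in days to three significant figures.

For the 1D instantaneous-source solution, setting ∂C/∂t = 0 at fixed x gives v²t² + 2Dt − x² = 0, so t = (√(D² + v²x²) − D)/v².
√(D² + v²x²) = √(2.72² + 0.280² × 13.6²) = 4.680; v² = 0.0784.
t = (4.680 − 2.72)/0.0784 = 25.0 days (vs. the pure-advection estimate x/v = 48.6 d).

25.0 days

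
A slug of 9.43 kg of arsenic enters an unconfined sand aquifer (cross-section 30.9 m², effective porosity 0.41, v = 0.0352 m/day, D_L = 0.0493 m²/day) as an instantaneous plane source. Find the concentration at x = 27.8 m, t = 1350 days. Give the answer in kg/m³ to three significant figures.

0.00597 kg/m³

For an instantaneous plane source, C(x,t) = M/(n_e·A·√(4πDt)) · exp(−(x−vt)²/(4Dt)), with n_e·A the pore (flow) area.
Plume center vt = 0.0352 × 1350 = 47.52 m, so the well at 27.8 m is 19.72 m upgradient of the peak.
√(4πDt) = 28.92 m, giving peak height M/(n_e·A·√(4πDt)) = 9.43/(0.41 × 30.9 × 28.92) = 0.02574 kg/m³.
(x−vt)²/(4Dt) = (-19.72)²/(4 × 0.0493 × 1350) = 1.461; exp(−1.461) = 0.2320.
C = 0.02574 × 0.2320 = 0.00597 kg/m³.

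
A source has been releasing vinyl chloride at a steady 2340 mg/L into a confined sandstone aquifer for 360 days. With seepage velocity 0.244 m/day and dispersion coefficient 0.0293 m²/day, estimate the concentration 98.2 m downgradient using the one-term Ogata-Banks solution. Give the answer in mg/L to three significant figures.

28.2 mg/L

For a continuous step input, C/C₀ ≈ ½·erfc((x−vt)/(2√(Dt))).
vt = 0.244 × 360 = 87.84 m and 2√(Dt) = 2√(0.0293 × 360) = 6.496 m.
Argument (x−vt)/(2√(Dt)) = (98.2 − 87.84)/6.496 = 1.595; ½·erfc(1.595) = 0.01205.
C = 2340 × 0.01205 = 28.2 mg/L.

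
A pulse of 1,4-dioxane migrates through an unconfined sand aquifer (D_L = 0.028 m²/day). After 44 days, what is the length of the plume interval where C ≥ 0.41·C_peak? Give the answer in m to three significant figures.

The plume is Gaussian with σ = √(2Dt) = √(2 × 0.028 × 44) = 1.570 m.
C/C_peak = exp(−Δx²/(2σ²)) = 0.41 ⇒ Δx = σ·√(−2 ln 0.41) = 1.570 × 1.335 = 2.096 m.
Width = 2Δx = 4.19 m.

4.19 m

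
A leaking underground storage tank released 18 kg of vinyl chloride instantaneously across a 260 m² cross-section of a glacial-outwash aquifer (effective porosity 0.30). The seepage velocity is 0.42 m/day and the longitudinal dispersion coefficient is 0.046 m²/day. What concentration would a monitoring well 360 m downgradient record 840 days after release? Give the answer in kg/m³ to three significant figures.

0.00749 kg/m³

For an instantaneous plane source, C(x,t) = M/(n_e·A·√(4πDt)) · exp(−(x−vt)²/(4Dt)), with n_e·A the pore (flow) area.
Plume center vt = 0.42 × 840 = 352.8 m, so the well at 360 m is 7.2 m downgradient of the peak.
√(4πDt) = 22.04 m, giving peak height M/(n_e·A·√(4πDt)) = 18/(0.30 × 260 × 22.04) = 0.01047 kg/m³.
(x−vt)²/(4Dt) = (7.2)²/(4 × 0.046 × 840) = 0.3354; exp(−0.3354) = 0.7151.
C = 0.01047 × 0.7151 = 0.00749 kg/m³.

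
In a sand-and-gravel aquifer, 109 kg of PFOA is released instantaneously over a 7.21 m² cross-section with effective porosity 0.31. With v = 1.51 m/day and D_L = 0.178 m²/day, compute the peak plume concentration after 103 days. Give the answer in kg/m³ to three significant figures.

The peak of an instantaneous 1D plume sits at x = vt; there the Gaussian factor is 1 and C_max = M/(n_e·A·√(4πDt)), where n_e·A is the pore area the mass is dissolved in.
√(4πDt) = √(4π × 0.178 × 103) = 15.18 m, so C_max = 109/(0.31 × 7.21 × 15.18) = 3.21 kg/m³.

3.21 kg/m³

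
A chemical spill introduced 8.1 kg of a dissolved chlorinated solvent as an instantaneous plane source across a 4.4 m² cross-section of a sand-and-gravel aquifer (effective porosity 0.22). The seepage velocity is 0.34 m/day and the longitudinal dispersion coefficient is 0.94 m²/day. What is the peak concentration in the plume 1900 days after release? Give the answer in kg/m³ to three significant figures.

The peak of an instantaneous 1D plume sits at x = vt; there the Gaussian factor is 1 and C_max = M/(n_e·A·√(4πDt)), where n_e·A is the pore area the mass is dissolved in.
√(4πDt) = √(4π × 0.94 × 1900) = 149.8 m, so C_max = 8.1/(0.22 × 4.4 × 149.8) = 0.0559 kg/m³.

0.0559 kg/m³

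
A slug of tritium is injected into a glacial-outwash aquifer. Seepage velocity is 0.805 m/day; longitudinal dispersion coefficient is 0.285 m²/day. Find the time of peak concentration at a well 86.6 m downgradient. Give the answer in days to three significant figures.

107 days

For the 1D instantaneous-source solution, setting ∂C/∂t = 0 at fixed x gives v²t² + 2Dt − x² = 0, so t = (√(D² + v²x²) − D)/v².
√(D² + v²x²) = √(0.285² + 0.805² × 86.6²) = 69.71; v² = 0.648025.
t = (69.71 − 0.285)/0.648025 = 107 days (vs. the pure-advection estimate x/v = 108 d).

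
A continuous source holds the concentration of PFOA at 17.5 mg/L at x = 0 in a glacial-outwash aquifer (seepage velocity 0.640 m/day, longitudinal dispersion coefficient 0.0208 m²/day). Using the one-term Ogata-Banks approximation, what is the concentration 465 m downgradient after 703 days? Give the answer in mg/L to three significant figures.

For a continuous step input, C/C₀ ≈ ½·erfc((x−vt)/(2√(Dt))).
vt = 0.640 × 703 = 449.92 m and 2√(Dt) = 2√(0.0208 × 703) = 7.648 m.
Argument (x−vt)/(2√(Dt)) = (465 − 449.92)/7.648 = 1.972; ½·erfc(1.972) = 0.002645.
C = 17.5 × 0.002645 = 0.0463 mg/L.

0.0463 mg/L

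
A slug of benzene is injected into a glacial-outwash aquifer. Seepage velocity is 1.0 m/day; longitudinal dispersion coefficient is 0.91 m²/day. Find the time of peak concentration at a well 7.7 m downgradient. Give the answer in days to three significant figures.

For the 1D instantaneous-source solution, setting ∂C/∂t = 0 at fixed x gives v²t² + 2Dt − x² = 0, so t = (√(D² + v²x²) − D)/v².
√(D² + v²x²) = √(0.91² + 1.0² × 7.7²) = 7.754; v² = 1.
t = (7.754 − 0.91)/1 = 6.84 days (vs. the pure-advection estimate x/v = 7.70 d).

6.84 days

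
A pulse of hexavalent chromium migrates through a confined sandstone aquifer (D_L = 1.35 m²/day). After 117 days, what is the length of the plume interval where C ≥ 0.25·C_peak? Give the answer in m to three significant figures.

59.2 m

The plume is Gaussian with σ = √(2Dt) = √(2 × 1.35 × 117) = 17.77 m.
C/C_peak = exp(−Δx²/(2σ²)) = 0.25 ⇒ Δx = σ·√(−2 ln 0.25) = 17.77 × 1.665 = 29.59 m.
Width = 2Δx = 59.2 m.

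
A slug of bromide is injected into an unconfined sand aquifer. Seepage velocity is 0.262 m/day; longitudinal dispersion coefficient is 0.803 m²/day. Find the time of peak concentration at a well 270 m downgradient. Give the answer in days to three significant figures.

1020 days

For the 1D instantaneous-source solution, setting ∂C/∂t = 0 at fixed x gives v²t² + 2Dt − x² = 0, so t = (√(D² + v²x²) − D)/v².
√(D² + v²x²) = √(0.803² + 0.262² × 270²) = 70.74; v² = 0.068644.
t = (70.74 − 0.803)/0.068644 = 1020 days (vs. the pure-advection estimate x/v = 1030 d).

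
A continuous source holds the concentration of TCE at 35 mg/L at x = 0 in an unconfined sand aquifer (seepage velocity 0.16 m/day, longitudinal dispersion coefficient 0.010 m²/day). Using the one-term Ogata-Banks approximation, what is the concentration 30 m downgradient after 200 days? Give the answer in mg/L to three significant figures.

29.4 mg/L

For a continuous step input, C/C₀ ≈ ½·erfc((x−vt)/(2√(Dt))).
vt = 0.16 × 200 = 32 m and 2√(Dt) = 2√(0.010 × 200) = 2.828 m.
Argument (x−vt)/(2√(Dt)) = (30 − 32)/2.828 = -0.7072; ½·erfc(-0.7072) = 0.8414.
C = 35 × 0.8414 = 29.4 mg/L.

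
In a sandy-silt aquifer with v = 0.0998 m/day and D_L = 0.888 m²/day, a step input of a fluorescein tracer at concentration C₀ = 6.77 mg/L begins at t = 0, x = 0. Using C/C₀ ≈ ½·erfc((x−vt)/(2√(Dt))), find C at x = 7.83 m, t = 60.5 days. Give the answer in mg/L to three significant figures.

2.92 mg/L

For a continuous step input, C/C₀ ≈ ½·erfc((x−vt)/(2√(Dt))).
vt = 0.0998 × 60.5 = 6.0379 m and 2√(Dt) = 2√(0.888 × 60.5) = 14.66 m.
Argument (x−vt)/(2√(Dt)) = (7.83 − 6.0379)/14.66 = 0.1222; ½·erfc(0.1222) = 0.4314.
C = 6.77 × 0.4314 = 2.92 mg/L.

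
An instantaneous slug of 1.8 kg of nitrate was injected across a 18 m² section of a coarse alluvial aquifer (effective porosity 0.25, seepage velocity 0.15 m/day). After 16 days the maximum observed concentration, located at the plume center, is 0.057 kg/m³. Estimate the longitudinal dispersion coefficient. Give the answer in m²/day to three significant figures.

0.245 m²/day

At the plume center C_max = M/(n_e·A·√(4πDt)), so D = M²/(4πt·(n_e·A·C_max)²).
n_e·A·C_max = 0.25 × 18 × 0.057 = 0.2565 kg/m.
D = 1.8²/(4π × 16 × 0.2565²) = 0.245 m²/day.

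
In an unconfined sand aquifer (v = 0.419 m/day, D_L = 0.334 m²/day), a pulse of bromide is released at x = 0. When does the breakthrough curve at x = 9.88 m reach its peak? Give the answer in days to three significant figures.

21.8 days

For the 1D instantaneous-source solution, setting ∂C/∂t = 0 at fixed x gives v²t² + 2Dt − x² = 0, so t = (√(D² + v²x²) − D)/v².
√(D² + v²x²) = √(0.334² + 0.419² × 9.88²) = 4.153; v² = 0.175561.
t = (4.153 − 0.334)/0.175561 = 21.8 days (vs. the pure-advection estimate x/v = 23.6 d).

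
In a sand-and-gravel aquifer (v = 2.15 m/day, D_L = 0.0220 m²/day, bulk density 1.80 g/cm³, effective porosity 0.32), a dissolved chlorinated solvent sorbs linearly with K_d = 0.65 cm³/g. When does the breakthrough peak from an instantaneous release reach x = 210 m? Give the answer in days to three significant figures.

455 days

Retardation factor R = 1 + ρ_b·K_d/n = 1 + 1.80 × 0.65/0.32 = 4.656.
Sorption retards both mechanisms: v_R = v/R = 0.4618 m/day, D_R = D/R = 0.004725 m²/day.
Peak time from v_R²t² + 2D_R t − x² = 0: t = (√(D_R² + v_R²x²) − D_R)/v_R².
√(D_R² + v_R²x²) = √(0.004725² + 0.4618² × 210²) = 96.98; v_R² = 0.2133.
t = (96.98 − 0.004725)/0.2133 = 455 days.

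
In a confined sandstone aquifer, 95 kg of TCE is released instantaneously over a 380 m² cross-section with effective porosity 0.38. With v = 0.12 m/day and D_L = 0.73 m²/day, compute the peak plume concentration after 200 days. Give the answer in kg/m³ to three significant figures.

The peak of an instantaneous 1D plume sits at x = vt; there the Gaussian factor is 1 and C_max = M/(n_e·A·√(4πDt)), where n_e·A is the pore area the mass is dissolved in.
√(4πDt) = √(4π × 0.73 × 200) = 42.83 m, so C_max = 95/(0.38 × 380 × 42.83) = 0.0154 kg/m³.

0.0154 kg/m³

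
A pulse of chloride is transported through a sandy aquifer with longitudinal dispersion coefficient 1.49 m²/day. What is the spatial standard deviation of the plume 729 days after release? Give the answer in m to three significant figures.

Dispersive spreading gives a Gaussian with σ² = 2Dt; advection only shifts the center.
σ = √(2 × 1.49 × 729) = 46.6 m.

46.6 m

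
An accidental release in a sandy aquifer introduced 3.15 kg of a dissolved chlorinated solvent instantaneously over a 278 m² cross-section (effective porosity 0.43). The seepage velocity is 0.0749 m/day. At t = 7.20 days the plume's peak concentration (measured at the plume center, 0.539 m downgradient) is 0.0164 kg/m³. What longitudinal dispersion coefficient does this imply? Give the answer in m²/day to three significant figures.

0.0285 m²/day

At the plume center C_max = M/(n_e·A·√(4πDt)), so D = M²/(4πt·(n_e·A·C_max)²).
n_e·A·C_max = 0.43 × 278 × 0.0164 = 1.960 kg/m.
D = 3.15²/(4π × 7.20 × 1.960²) = 0.0285 m²/day.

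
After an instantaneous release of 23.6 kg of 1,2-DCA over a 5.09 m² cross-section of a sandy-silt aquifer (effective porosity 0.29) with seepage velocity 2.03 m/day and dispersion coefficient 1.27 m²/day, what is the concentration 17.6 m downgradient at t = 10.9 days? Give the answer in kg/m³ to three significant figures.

0.837 kg/m³

For an instantaneous plane source, C(x,t) = M/(n_e·A·√(4πDt)) · exp(−(x−vt)²/(4Dt)), with n_e·A the pore (flow) area.
Plume center vt = 2.03 × 10.9 = 22.127 m, so the well at 17.6 m is 4.527 m upgradient of the peak.
√(4πDt) = 13.19 m, giving peak height M/(n_e·A·√(4πDt)) = 23.6/(0.29 × 5.09 × 13.19) = 1.212 kg/m³.
(x−vt)²/(4Dt) = (-4.527)²/(4 × 1.27 × 10.9) = 0.3701; exp(−0.3701) = 0.6907.
C = 1.212 × 0.6907 = 0.837 kg/m³.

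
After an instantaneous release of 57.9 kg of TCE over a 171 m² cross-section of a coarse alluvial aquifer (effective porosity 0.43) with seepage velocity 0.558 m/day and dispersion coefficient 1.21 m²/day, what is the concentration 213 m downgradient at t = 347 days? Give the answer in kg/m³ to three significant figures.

0.00867 kg/m³

For an instantaneous plane source, C(x,t) = M/(n_e·A·√(4πDt)) · exp(−(x−vt)²/(4Dt)), with n_e·A the pore (flow) area.
Plume center vt = 0.558 × 347 = 193.626 m, so the well at 213 m is 19.374 m downgradient of the peak.
√(4πDt) = 72.64 m, giving peak height M/(n_e·A·√(4πDt)) = 57.9/(0.43 × 171 × 72.64) = 0.01084 kg/m³.
(x−vt)²/(4Dt) = (19.374)²/(4 × 1.21 × 347) = 0.2235; exp(−0.2235) = 0.7997.
C = 0.01084 × 0.7997 = 0.00867 kg/m³.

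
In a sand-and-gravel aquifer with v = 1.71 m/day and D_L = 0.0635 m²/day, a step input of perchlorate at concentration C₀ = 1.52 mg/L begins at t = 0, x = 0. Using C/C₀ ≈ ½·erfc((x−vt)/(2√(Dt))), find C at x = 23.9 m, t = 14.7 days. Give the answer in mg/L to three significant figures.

For a continuous step input, C/C₀ ≈ ½·erfc((x−vt)/(2√(Dt))).
vt = 1.71 × 14.7 = 25.137 m and 2√(Dt) = 2√(0.0635 × 14.7) = 1.932 m.
Argument (x−vt)/(2√(Dt)) = (23.9 − 25.137)/1.932 = -0.6403; ½·erfc(-0.6403) = 0.8174.
C = 1.52 × 0.8174 = 1.24 mg/L.

1.24 mg/L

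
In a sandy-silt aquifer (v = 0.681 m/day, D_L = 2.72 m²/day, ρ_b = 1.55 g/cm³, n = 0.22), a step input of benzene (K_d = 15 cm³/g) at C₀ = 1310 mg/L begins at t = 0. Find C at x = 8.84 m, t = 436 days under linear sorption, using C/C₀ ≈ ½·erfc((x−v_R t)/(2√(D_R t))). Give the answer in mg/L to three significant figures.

Retardation factor R = 1 + ρ_b·K_d/n = 1 + 1.55 × 15/0.22 = 106.7.
Sorption retards both mechanisms: v_R = v/R = 0.006382 m/day, D_R = D/R = 0.02549 m²/day.
v_R·t = 0.006382 × 436 = 2.782552 m; 2√(D_R t) = 6.667 m; argument = (8.84 − 2.782552)/6.667 = 0.9086.
C = C₀ × ½·erfc(0.9086) = 1310 × 0.09940 = 130 mg/L.

130 mg/L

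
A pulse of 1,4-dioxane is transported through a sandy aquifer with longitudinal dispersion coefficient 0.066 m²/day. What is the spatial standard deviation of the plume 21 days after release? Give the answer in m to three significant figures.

Dispersive spreading gives a Gaussian with σ² = 2Dt; advection only shifts the center.
σ = √(2 × 0.066 × 21) = 1.66 m.

1.66 m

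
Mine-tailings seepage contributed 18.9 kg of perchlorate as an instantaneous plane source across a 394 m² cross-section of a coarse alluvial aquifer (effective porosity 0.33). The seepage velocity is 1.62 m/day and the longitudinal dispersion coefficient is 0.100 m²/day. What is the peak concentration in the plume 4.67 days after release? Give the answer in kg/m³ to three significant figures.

0.0600 kg/m³

The peak of an instantaneous 1D plume sits at x = vt; there the Gaussian factor is 1 and C_max = M/(n_e·A·√(4πDt)), where n_e·A is the pore area the mass is dissolved in.
√(4πDt) = √(4π × 0.100 × 4.67) = 2.422 m, so C_max = 18.9/(0.33 × 394 × 2.422) = 0.0600 kg/m³.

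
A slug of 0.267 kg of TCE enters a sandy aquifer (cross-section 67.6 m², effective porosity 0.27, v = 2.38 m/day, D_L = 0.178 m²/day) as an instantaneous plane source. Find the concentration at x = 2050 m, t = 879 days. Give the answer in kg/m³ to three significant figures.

For an instantaneous plane source, C(x,t) = M/(n_e·A·√(4πDt)) · exp(−(x−vt)²/(4Dt)), with n_e·A the pore (flow) area.
Plume center vt = 2.38 × 879 = 2092.02 m, so the well at 2050 m is 42.02 m upgradient of the peak.
√(4πDt) = 44.34 m, giving peak height M/(n_e·A·√(4πDt)) = 0.267/(0.27 × 67.6 × 44.34) = 0.0003299 kg/m³.
(x−vt)²/(4Dt) = (-42.02)²/(4 × 0.178 × 879) = 2.821; exp(−2.821) = 0.05955.
C = 0.0003299 × 0.05955 = 1.96e-05 kg/m³.

1.96e-05 kg/m³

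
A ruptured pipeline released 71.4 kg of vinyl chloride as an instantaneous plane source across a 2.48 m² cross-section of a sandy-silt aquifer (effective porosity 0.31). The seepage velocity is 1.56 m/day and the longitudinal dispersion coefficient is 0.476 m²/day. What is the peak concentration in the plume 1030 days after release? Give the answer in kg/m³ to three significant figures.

1.18 kg/m³

The peak of an instantaneous 1D plume sits at x = vt; there the Gaussian factor is 1 and C_max = M/(n_e·A·√(4πDt)), where n_e·A is the pore area the mass is dissolved in.
√(4πDt) = √(4π × 0.476 × 1030) = 78.49 m, so C_max = 71.4/(0.31 × 2.48 × 78.49) = 1.18 kg/m³.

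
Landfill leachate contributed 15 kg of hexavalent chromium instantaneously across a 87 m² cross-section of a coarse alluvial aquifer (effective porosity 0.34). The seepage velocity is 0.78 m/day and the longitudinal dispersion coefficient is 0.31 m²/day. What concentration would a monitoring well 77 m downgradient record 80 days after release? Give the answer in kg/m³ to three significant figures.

For an instantaneous plane source, C(x,t) = M/(n_e·A·√(4πDt)) · exp(−(x−vt)²/(4Dt)), with n_e·A the pore (flow) area.
Plume center vt = 0.78 × 80 = 62.4 m, so the well at 77 m is 14.6 m downgradient of the peak.
√(4πDt) = 17.65 m, giving peak height M/(n_e·A·√(4πDt)) = 15/(0.34 × 87 × 17.65) = 0.02873 kg/m³.
(x−vt)²/(4Dt) = (14.6)²/(4 × 0.31 × 80) = 2.149; exp(−2.149) = 0.1166.
C = 0.02873 × 0.1166 = 0.00335 kg/m³.

0.00335 kg/m³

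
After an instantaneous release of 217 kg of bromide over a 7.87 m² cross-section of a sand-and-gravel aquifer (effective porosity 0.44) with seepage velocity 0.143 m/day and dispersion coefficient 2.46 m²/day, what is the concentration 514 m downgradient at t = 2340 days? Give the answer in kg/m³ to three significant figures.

For an instantaneous plane source, C(x,t) = M/(n_e·A·√(4πDt)) · exp(−(x−vt)²/(4Dt)), with n_e·A the pore (flow) area.
Plume center vt = 0.143 × 2340 = 334.62 m, so the well at 514 m is 179.38 m downgradient of the peak.
√(4πDt) = 269.0 m, giving peak height M/(n_e·A·√(4πDt)) = 217/(0.44 × 7.87 × 269.0) = 0.2330 kg/m³.
(x−vt)²/(4Dt) = (179.38)²/(4 × 2.46 × 2340) = 1.397; exp(−1.397) = 0.2473.
C = 0.2330 × 0.2473 = 0.0576 kg/m³.

0.0576 kg/m³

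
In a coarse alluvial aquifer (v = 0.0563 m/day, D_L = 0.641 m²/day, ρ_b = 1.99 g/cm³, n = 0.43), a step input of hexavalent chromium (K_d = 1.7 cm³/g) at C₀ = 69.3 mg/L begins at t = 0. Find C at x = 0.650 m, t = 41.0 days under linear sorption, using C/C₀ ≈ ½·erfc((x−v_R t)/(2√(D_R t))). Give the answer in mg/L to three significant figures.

Retardation factor R = 1 + ρ_b·K_d/n = 1 + 1.99 × 1.7/0.43 = 8.867.
Sorption retards both mechanisms: v_R = v/R = 0.006349 m/day, D_R = D/R = 0.07229 m²/day.
v_R·t = 0.006349 × 41.0 = 0.260309 m; 2√(D_R t) = 3.443 m; argument = (0.650 − 0.260309)/3.443 = 0.1132.
C = C₀ × ½·erfc(0.1132) = 69.3 × 0.4364 = 30.2 mg/L.

30.2 mg/L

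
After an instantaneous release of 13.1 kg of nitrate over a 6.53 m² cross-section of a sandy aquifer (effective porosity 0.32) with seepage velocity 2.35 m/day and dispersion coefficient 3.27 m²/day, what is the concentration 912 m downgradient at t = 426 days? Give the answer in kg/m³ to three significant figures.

0.0114 kg/m³

For an instantaneous plane source, C(x,t) = M/(n_e·A·√(4πDt)) · exp(−(x−vt)²/(4Dt)), with n_e·A the pore (flow) area.
Plume center vt = 2.35 × 426 = 1001.1 m, so the well at 912 m is 89.1 m upgradient of the peak.
√(4πDt) = 132.3 m, giving peak height M/(n_e·A·√(4πDt)) = 13.1/(0.32 × 6.53 × 132.3) = 0.04739 kg/m³.
(x−vt)²/(4Dt) = (-89.1)²/(4 × 3.27 × 426) = 1.425; exp(−1.425) = 0.2405.
C = 0.04739 × 0.2405 = 0.0114 kg/m³.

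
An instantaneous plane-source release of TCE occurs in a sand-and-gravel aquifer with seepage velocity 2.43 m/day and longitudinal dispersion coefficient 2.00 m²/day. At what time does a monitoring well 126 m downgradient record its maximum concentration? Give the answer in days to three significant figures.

For the 1D instantaneous-source solution, setting ∂C/∂t = 0 at fixed x gives v²t² + 2Dt − x² = 0, so t = (√(D² + v²x²) − D)/v².
√(D² + v²x²) = √(2.00² + 2.43² × 126²) = 306.2; v² = 5.9049.
t = (306.2 − 2.00)/5.9049 = 51.5 days (vs. the pure-advection estimate x/v = 51.9 d).

51.5 days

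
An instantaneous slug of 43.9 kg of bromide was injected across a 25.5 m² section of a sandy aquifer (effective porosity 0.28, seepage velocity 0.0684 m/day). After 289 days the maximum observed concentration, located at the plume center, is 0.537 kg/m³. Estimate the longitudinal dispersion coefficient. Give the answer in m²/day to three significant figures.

At the plume center C_max = M/(n_e·A·√(4πDt)), so D = M²/(4πt·(n_e·A·C_max)²).
n_e·A·C_max = 0.28 × 25.5 × 0.537 = 3.834 kg/m.
D = 43.9²/(4π × 289 × 3.834²) = 0.0361 m²/day.

0.0361 m²/day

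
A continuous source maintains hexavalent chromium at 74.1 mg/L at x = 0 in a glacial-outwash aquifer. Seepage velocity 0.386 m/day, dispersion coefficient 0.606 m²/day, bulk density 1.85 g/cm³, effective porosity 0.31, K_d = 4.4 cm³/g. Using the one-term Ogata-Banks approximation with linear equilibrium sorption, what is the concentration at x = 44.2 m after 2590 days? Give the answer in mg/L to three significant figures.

17.9 mg/L

Retardation factor R = 1 + ρ_b·K_d/n = 1 + 1.85 × 4.4/0.31 = 27.26.
Sorption retards both mechanisms: v_R = v/R = 0.01416 m/day, D_R = D/R = 0.02223 m²/day.
v_R·t = 0.01416 × 2590 = 36.6744 m; 2√(D_R t) = 15.18 m; argument = (44.2 − 36.6744)/15.18 = 0.4958.
C = C₀ × ½·erfc(0.4958) = 74.1 × 0.2416 = 17.9 mg/L.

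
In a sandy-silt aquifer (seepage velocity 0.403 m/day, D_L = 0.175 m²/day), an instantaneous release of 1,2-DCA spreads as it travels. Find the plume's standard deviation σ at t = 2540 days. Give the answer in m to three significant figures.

Dispersive spreading gives a Gaussian with σ² = 2Dt; advection only shifts the center.
σ = √(2 × 0.175 × 2540) = 29.8 m.

29.8 m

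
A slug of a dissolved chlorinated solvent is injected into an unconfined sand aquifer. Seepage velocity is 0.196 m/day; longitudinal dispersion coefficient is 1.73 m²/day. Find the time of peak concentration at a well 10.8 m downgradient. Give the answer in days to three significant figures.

For the 1D instantaneous-source solution, setting ∂C/∂t = 0 at fixed x gives v²t² + 2Dt − x² = 0, so t = (√(D² + v²x²) − D)/v².
√(D² + v²x²) = √(1.73² + 0.196² × 10.8²) = 2.734; v² = 0.038416.
t = (2.734 − 1.73)/0.038416 = 26.1 days (vs. the pure-advection estimate x/v = 55.1 d).

26.1 days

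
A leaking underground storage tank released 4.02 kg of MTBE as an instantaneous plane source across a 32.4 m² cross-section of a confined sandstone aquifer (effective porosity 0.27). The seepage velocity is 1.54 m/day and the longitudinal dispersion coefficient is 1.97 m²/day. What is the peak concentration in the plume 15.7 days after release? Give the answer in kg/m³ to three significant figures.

0.0233 kg/m³

The peak of an instantaneous 1D plume sits at x = vt; there the Gaussian factor is 1 and C_max = M/(n_e·A·√(4πDt)), where n_e·A is the pore area the mass is dissolved in.
√(4πDt) = √(4π × 1.97 × 15.7) = 19.71 m, so C_max = 4.02/(0.27 × 32.4 × 19.71) = 0.0233 kg/m³.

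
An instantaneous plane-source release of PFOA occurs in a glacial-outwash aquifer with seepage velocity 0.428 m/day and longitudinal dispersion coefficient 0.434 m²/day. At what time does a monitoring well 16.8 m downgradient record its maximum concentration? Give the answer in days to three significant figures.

37.0 days

For the 1D instantaneous-source solution, setting ∂C/∂t = 0 at fixed x gives v²t² + 2Dt − x² = 0, so t = (√(D² + v²x²) − D)/v².
√(D² + v²x²) = √(0.434² + 0.428² × 16.8²) = 7.203; v² = 0.183184.
t = (7.203 − 0.434)/0.183184 = 37.0 days (vs. the pure-advection estimate x/v = 39.3 d).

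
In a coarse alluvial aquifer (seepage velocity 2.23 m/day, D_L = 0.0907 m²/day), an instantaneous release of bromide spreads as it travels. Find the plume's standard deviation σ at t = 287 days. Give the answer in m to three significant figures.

Dispersive spreading gives a Gaussian with σ² = 2Dt; advection only shifts the center.
σ = √(2 × 0.0907 × 287) = 7.22 m.

7.22 m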